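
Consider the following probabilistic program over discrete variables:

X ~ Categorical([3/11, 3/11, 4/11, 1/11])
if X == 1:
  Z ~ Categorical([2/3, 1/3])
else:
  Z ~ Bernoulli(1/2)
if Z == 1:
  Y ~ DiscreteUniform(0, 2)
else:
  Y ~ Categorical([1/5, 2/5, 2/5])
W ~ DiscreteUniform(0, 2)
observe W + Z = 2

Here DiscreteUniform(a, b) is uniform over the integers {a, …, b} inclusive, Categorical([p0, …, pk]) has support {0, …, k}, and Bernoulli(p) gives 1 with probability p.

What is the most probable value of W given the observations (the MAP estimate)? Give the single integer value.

argmax_v P(W = v | obs) = 2

Enumerate traces; 24 have nonzero weight after conditioning:
  (X=0, Z=0, Y=0, W=2) weight 1/110
  (X=0, Z=0, Y=1, W=2) weight 1/55
  (X=0, Z=0, Y=2, W=2) weight 1/55
  (X=0, Z=1, Y=0, W=1) weight 1/66
  (X=0, Z=1, Y=1, W=1) weight 1/66
  (X=0, Z=1, Y=2, W=1) weight 1/66
  (X=1, Z=0, Y=0, W=2) weight 2/165
  (X=1, Z=0, Y=1, W=2) weight 4/165
  … 16 more
Group by W:
  weight(W=1) = 5/33
  weight(W=2) = 2/11
Total weight = 5/33 + 2/11 = 1/3
P(W=1 | obs) = 5/33 / 1/3 = 5/11
P(W=2 | obs) = 2/11 / 1/3 = 6/11
argmax = 2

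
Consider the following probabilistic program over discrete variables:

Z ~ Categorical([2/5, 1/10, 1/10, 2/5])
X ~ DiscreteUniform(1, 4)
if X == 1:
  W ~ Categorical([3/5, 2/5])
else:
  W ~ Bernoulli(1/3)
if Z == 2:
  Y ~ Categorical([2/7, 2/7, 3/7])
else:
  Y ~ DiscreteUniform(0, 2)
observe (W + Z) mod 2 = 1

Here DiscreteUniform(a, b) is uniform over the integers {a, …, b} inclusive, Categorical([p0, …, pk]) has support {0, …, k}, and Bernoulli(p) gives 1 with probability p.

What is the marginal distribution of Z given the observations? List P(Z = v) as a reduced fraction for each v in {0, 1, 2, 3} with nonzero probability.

Enumerate traces; 48 have nonzero weight after conditioning:
  (Z=0, X=1, W=1, Y=0) weight 1/75
  (Z=0, X=1, W=1, Y=1) weight 1/75
  (Z=0, X=1, W=1, Y=2) weight 1/75
  (Z=0, X=2, W=1, Y=0) weight 1/90
  (Z=0, X=2, W=1, Y=1) weight 1/90
  (Z=0, X=2, W=1, Y=2) weight 1/90
  (Z=0, X=3, W=1, Y=0) weight 1/90
  (Z=0, X=3, W=1, Y=1) weight 1/90
  (Z=1, X=1, W=0, Y=0) weight 1/200
  (Z=2, X=1, W=1, Y=0) weight 1/350
  … 38 more
Group by Z:
  weight(Z=0) = 7/50
  weight(Z=1) = 13/200
  weight(Z=2) = 7/200
  weight(Z=3) = 13/50
Total weight = 7/50 + 13/200 + 7/200 + 13/50 = 1/2
P(Z=0 | obs) = 7/50 / 1/2 = 7/25
P(Z=1 | obs) = 13/200 / 1/2 = 13/100
P(Z=2 | obs) = 7/200 / 1/2 = 7/100
P(Z=3 | obs) = 13/50 / 1/2 = 13/25

P(Z=0) = 7/25, P(Z=1) = 13/100, P(Z=2) = 7/100, P(Z=3) = 13/25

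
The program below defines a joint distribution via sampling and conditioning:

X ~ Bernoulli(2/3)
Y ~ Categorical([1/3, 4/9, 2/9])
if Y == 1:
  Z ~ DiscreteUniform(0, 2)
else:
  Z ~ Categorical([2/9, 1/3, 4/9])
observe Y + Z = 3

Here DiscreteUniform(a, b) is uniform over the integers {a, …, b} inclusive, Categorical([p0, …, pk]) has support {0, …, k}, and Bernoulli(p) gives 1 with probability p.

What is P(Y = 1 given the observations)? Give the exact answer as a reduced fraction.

P(Y = 1 | obs) = 2/3

Enumerate traces; 4 have nonzero weight after conditioning:
  (X=0, Y=1, Z=2) weight 4/81
  (X=0, Y=2, Z=1) weight 2/81
  (X=1, Y=1, Z=2) weight 8/81
  (X=1, Y=2, Z=1) weight 4/81
Group by Y:
  weight(Y=1) = 4/27
  weight(Y=2) = 2/27
Total weight = 4/27 + 2/27 = 2/9
P(Y=1 | obs) = 4/27 / 2/9 = 2/3
P(Y=2 | obs) = 2/27 / 2/9 = 1/3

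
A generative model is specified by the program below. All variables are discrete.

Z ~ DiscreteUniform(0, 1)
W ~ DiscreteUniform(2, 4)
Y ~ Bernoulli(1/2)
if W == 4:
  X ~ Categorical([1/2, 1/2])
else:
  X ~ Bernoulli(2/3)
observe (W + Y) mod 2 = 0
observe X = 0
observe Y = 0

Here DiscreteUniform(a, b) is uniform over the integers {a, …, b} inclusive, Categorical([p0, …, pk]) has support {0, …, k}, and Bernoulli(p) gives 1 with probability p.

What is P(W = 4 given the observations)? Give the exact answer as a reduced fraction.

P(W = 4 | obs) = 3/5

Enumerate traces; 4 have nonzero weight after conditioning:
  (Z=0, W=2, Y=0, X=0) weight 1/36
  (Z=0, W=4, Y=0, X=0) weight 1/24
  (Z=1, W=2, Y=0, X=0) weight 1/36
  (Z=1, W=4, Y=0, X=0) weight 1/24
Group by W:
  weight(W=2) = 1/18
  weight(W=4) = 1/12
Total weight = 1/18 + 1/12 = 5/36
P(W=2 | obs) = 1/18 / 5/36 = 2/5
P(W=4 | obs) = 1/12 / 5/36 = 3/5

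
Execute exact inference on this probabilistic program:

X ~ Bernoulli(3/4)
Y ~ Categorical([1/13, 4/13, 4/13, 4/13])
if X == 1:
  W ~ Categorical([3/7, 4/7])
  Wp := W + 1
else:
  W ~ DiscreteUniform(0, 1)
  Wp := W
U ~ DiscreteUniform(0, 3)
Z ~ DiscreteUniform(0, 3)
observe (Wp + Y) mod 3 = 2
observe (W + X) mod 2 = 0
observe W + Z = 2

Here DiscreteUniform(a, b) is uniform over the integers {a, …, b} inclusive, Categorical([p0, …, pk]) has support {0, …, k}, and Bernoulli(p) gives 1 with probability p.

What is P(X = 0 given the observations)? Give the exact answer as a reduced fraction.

P(X = 0 | obs) = 7/37

Enumerate traces; 12 have nonzero weight after conditioning:
  (X=0, Y=2, W=0, U=0, Z=2) weight 1/416
  (X=0, Y=2, W=0, U=1, Z=2) weight 1/416
  (X=0, Y=2, W=0, U=2, Z=2) weight 1/416
  (X=0, Y=2, W=0, U=3, Z=2) weight 1/416
  (X=1, Y=0, W=1, U=0, Z=1) weight 3/1456
  (X=1, Y=0, W=1, U=1, Z=1) weight 3/1456
  (X=1, Y=0, W=1, U=2, Z=1) weight 3/1456
  (X=1, Y=0, W=1, U=3, Z=1) weight 3/1456
  … 4 more
Group by X:
  weight(X=0) = 1/104
  weight(X=1) = 15/364
Total weight = 1/104 + 15/364 = 37/728
P(X=0 | obs) = 1/104 / 37/728 = 7/37
P(X=1 | obs) = 15/364 / 37/728 = 30/37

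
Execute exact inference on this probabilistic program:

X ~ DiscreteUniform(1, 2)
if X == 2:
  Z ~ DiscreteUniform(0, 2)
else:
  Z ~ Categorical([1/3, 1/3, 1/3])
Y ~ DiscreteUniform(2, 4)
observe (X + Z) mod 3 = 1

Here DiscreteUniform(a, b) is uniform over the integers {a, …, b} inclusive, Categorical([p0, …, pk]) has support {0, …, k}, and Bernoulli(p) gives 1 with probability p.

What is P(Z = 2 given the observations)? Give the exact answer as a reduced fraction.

Enumerate traces; 6 have nonzero weight after conditioning:
  (X=1, Z=0, Y=2) weight 1/18
  (X=1, Z=0, Y=3) weight 1/18
  (X=1, Z=0, Y=4) weight 1/18
  (X=2, Z=2, Y=2) weight 1/18
  (X=2, Z=2, Y=3) weight 1/18
  (X=2, Z=2, Y=4) weight 1/18
Group by Z:
  weight(Z=0) = 1/6
  weight(Z=2) = 1/6
Total weight = 1/6 + 1/6 = 1/3
P(Z=0 | obs) = 1/6 / 1/3 = 1/2
P(Z=2 | obs) = 1/6 / 1/3 = 1/2

P(Z = 2 | obs) = 1/2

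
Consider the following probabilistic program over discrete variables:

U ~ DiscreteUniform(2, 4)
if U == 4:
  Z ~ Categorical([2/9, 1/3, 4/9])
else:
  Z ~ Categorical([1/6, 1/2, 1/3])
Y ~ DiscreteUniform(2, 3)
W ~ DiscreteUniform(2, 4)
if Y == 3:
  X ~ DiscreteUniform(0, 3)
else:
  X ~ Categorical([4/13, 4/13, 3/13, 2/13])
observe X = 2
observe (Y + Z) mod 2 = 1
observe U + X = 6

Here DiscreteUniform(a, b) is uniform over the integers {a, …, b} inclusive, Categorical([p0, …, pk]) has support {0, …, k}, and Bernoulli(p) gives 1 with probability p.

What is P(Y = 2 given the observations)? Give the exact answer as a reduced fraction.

P(Y = 2 | obs) = 6/19

Enumerate traces; 9 have nonzero weight after conditioning:
  (U=4, Z=0, Y=3, W=2, X=2) weight 1/324
  (U=4, Z=0, Y=3, W=3, X=2) weight 1/324
  (U=4, Z=0, Y=3, W=4, X=2) weight 1/324
  (U=4, Z=1, Y=2, W=2, X=2) weight 1/234
  (U=4, Z=1, Y=2, W=3, X=2) weight 1/234
  (U=4, Z=1, Y=2, W=4, X=2) weight 1/234
  (U=4, Z=2, Y=3, W=2, X=2) weight 1/162
  (U=4, Z=2, Y=3, W=3, X=2) weight 1/162
  … 1 more
Group by Y:
  weight(Y=2) = 1/78
  weight(Y=3) = 1/36
Total weight = 1/78 + 1/36 = 19/468
P(Y=2 | obs) = 1/78 / 19/468 = 6/19
P(Y=3 | obs) = 1/36 / 19/468 = 13/19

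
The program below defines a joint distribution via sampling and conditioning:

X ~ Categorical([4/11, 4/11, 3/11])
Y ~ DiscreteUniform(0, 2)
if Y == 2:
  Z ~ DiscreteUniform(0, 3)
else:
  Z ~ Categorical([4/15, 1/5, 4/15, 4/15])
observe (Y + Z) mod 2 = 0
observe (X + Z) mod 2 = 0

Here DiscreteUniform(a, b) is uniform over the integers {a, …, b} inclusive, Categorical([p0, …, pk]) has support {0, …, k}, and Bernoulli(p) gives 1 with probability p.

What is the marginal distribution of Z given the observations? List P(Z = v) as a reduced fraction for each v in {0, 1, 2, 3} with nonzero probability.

Enumerate traces; 10 have nonzero weight after conditioning:
  (X=0, Y=0, Z=0) weight 16/495
  (X=0, Y=0, Z=2) weight 16/495
  (X=0, Y=2, Z=0) weight 1/33
  (X=0, Y=2, Z=2) weight 1/33
  (X=1, Y=1, Z=1) weight 4/165
  (X=1, Y=1, Z=3) weight 16/495
  (X=2, Y=0, Z=0) weight 4/165
  (X=2, Y=0, Z=2) weight 4/165
  … 2 more
Group by Z:
  weight(Z=0) = 217/1980
  weight(Z=1) = 4/165
  weight(Z=2) = 217/1980
  weight(Z=3) = 16/495
Total weight = 217/1980 + 4/165 + 217/1980 + 16/495 = 91/330
P(Z=0 | obs) = 217/1980 / 91/330 = 31/78
P(Z=1 | obs) = 4/165 / 91/330 = 8/91
P(Z=2 | obs) = 217/1980 / 91/330 = 31/78
P(Z=3 | obs) = 16/495 / 91/330 = 32/273

P(Z=0) = 31/78, P(Z=1) = 8/91, P(Z=2) = 31/78, P(Z=3) = 32/273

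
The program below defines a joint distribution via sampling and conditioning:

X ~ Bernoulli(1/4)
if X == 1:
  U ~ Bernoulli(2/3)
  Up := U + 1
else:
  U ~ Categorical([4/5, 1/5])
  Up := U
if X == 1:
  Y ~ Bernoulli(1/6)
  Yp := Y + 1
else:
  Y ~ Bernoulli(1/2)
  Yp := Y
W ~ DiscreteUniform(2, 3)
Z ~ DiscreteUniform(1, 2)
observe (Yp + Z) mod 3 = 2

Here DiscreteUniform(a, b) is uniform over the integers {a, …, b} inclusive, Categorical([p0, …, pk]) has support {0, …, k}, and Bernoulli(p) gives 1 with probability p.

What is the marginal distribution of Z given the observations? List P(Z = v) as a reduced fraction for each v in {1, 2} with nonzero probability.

Enumerate traces; 12 have nonzero weight after conditioning:
  (X=0, U=0, Y=0, W=2, Z=2) weight 3/40
  (X=0, U=0, Y=0, W=3, Z=2) weight 3/40
  (X=0, U=0, Y=1, W=2, Z=1) weight 3/40
  (X=0, U=0, Y=1, W=3, Z=1) weight 3/40
  (X=0, U=1, Y=0, W=2, Z=2) weight 3/160
  (X=0, U=1, Y=0, W=3, Z=2) weight 3/160
  (X=0, U=1, Y=1, W=2, Z=1) weight 3/160
  (X=0, U=1, Y=1, W=3, Z=1) weight 3/160
  … 4 more
Group by Z:
  weight(Z=1) = 7/24
  weight(Z=2) = 3/16
Total weight = 7/24 + 3/16 = 23/48
P(Z=1 | obs) = 7/24 / 23/48 = 14/23
P(Z=2 | obs) = 3/16 / 23/48 = 9/23

P(Z=1) = 14/23, P(Z=2) = 9/23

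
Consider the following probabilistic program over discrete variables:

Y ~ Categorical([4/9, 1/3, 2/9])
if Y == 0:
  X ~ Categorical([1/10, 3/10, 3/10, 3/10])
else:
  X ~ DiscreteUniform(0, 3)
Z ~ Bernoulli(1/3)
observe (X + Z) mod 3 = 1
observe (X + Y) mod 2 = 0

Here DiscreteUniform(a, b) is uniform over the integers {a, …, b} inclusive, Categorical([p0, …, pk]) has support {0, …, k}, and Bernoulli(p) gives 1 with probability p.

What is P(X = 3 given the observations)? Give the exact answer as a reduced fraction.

Enumerate traces; 4 have nonzero weight after conditioning:
  (Y=0, X=0, Z=1) weight 2/135
  (Y=1, X=1, Z=0) weight 1/18
  (Y=1, X=3, Z=1) weight 1/36
  (Y=2, X=0, Z=1) weight 1/54
Group by X:
  weight(X=0) = 1/30
  weight(X=1) = 1/18
  weight(X=3) = 1/36
Total weight = 1/30 + 1/18 + 1/36 = 7/60
P(X=0 | obs) = 1/30 / 7/60 = 2/7
P(X=1 | obs) = 1/18 / 7/60 = 10/21
P(X=3 | obs) = 1/36 / 7/60 = 5/21

P(X = 3 | obs) = 5/21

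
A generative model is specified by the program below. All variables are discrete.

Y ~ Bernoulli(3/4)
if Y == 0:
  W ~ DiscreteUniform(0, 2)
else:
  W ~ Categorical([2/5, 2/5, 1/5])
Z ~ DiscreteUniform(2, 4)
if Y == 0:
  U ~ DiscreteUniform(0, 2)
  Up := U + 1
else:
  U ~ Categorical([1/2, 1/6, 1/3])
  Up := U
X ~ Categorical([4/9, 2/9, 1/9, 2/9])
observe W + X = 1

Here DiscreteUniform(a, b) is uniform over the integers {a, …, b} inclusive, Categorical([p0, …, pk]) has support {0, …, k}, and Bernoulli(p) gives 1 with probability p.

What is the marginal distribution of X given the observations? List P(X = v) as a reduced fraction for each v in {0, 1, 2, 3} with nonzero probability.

P(X=0) = 2/3, P(X=1) = 1/3

Enumerate traces; 36 have nonzero weight after conditioning:
  (Y=0, W=0, Z=2, U=0, X=1) weight 1/486
  (Y=0, W=0, Z=2, U=1, X=1) weight 1/486
  (Y=0, W=0, Z=2, U=2, X=1) weight 1/486
  (Y=0, W=0, Z=3, U=0, X=1) weight 1/486
  (Y=0, W=0, Z=3, U=1, X=1) weight 1/486
  (Y=0, W=0, Z=3, U=2, X=1) weight 1/486
  (Y=0, W=0, Z=4, U=0, X=1) weight 1/486
  (Y=0, W=0, Z=4, U=1, X=1) weight 1/486
  (Y=0, W=1, Z=2, U=0, X=0) weight 1/243
  … 27 more
Group by X:
  weight(X=0) = 23/135
  weight(X=1) = 23/270
Total weight = 23/135 + 23/270 = 23/90
P(X=0 | obs) = 23/135 / 23/90 = 2/3
P(X=1 | obs) = 23/270 / 23/90 = 1/3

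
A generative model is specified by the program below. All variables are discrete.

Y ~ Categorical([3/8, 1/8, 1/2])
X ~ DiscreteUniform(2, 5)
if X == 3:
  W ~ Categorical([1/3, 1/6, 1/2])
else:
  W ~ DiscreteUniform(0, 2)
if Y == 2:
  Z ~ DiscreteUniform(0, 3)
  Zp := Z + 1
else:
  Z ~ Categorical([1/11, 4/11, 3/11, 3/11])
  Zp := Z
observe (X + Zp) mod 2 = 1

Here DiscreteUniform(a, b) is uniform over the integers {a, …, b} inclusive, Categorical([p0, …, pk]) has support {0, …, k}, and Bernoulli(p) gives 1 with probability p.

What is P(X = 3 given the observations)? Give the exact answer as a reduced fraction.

P(X = 3 | obs) = 19/88

Enumerate traces; 72 have nonzero weight after conditioning:
  (Y=0, X=2, W=0, Z=1) weight 1/88
  (Y=0, X=2, W=0, Z=3) weight 3/352
  (Y=0, X=2, W=1, Z=1) weight 1/88
  (Y=0, X=2, W=1, Z=3) weight 3/352
  (Y=0, X=2, W=2, Z=1) weight 1/88
  (Y=0, X=2, W=2, Z=3) weight 3/352
  (Y=0, X=3, W=0, Z=0) weight 1/352
  (Y=0, X=3, W=0, Z=2) weight 3/352
  (Y=0, X=4, W=0, Z=1) weight 1/88
  (Y=0, X=5, W=0, Z=0) weight 1/352
  … 62 more
Group by X:
  weight(X=2) = 25/176
  weight(X=3) = 19/176
  weight(X=4) = 25/176
  weight(X=5) = 19/176
Total weight = 25/176 + 19/176 + 25/176 + 19/176 = 1/2
P(X=2 | obs) = 25/176 / 1/2 = 25/88
P(X=3 | obs) = 19/176 / 1/2 = 19/88
P(X=4 | obs) = 25/176 / 1/2 = 25/88
P(X=5 | obs) = 19/176 / 1/2 = 19/88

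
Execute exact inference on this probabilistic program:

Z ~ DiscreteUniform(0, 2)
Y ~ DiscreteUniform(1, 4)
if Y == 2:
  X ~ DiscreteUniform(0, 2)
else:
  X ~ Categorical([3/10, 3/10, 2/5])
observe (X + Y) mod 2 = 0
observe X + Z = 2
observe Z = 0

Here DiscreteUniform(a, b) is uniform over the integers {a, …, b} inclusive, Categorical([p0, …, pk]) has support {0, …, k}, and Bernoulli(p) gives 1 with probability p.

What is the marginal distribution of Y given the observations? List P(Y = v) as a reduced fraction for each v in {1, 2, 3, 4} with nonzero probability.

P(Y=2) = 5/11, P(Y=4) = 6/11

Enumerate traces; 2 have nonzero weight after conditioning:
  (Z=0, Y=2, X=2) weight 1/36
  (Z=0, Y=4, X=2) weight 1/30
Group by Y:
  weight(Y=2) = 1/36
  weight(Y=4) = 1/30
Total weight = 1/36 + 1/30 = 11/180
P(Y=2 | obs) = 1/36 / 11/180 = 5/11
P(Y=4 | obs) = 1/30 / 11/180 = 6/11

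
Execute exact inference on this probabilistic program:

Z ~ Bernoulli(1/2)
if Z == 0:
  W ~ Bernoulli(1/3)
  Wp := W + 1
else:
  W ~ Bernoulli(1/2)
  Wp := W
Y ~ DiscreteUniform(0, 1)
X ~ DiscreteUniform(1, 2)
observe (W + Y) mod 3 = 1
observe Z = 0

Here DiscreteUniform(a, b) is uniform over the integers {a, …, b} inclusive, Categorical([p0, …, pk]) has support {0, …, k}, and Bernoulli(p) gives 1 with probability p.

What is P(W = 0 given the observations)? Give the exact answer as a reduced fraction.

Enumerate traces; 4 have nonzero weight after conditioning:
  (Z=0, W=0, Y=1, X=1) weight 1/12
  (Z=0, W=0, Y=1, X=2) weight 1/12
  (Z=0, W=1, Y=0, X=1) weight 1/24
  (Z=0, W=1, Y=0, X=2) weight 1/24
Group by W:
  weight(W=0) = 1/6
  weight(W=1) = 1/12
Total weight = 1/6 + 1/12 = 1/4
P(W=0 | obs) = 1/6 / 1/4 = 2/3
P(W=1 | obs) = 1/12 / 1/4 = 1/3

P(W = 0 | obs) = 2/3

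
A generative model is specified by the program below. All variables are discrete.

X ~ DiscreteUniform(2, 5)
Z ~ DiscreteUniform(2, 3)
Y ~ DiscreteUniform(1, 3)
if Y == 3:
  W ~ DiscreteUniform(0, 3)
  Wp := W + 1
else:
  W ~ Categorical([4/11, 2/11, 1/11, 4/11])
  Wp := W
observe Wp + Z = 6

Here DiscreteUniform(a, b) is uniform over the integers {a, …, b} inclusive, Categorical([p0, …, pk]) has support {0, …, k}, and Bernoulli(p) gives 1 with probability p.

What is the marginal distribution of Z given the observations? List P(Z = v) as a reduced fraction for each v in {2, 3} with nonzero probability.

P(Z=2) = 11/54, P(Z=3) = 43/54

Enumerate traces; 16 have nonzero weight after conditioning:
  (X=2, Z=2, Y=3, W=3) weight 1/96
  (X=2, Z=3, Y=1, W=3) weight 1/66
  (X=2, Z=3, Y=2, W=3) weight 1/66
  (X=2, Z=3, Y=3, W=2) weight 1/96
  (X=3, Z=2, Y=3, W=3) weight 1/96
  (X=3, Z=3, Y=1, W=3) weight 1/66
  (X=3, Z=3, Y=2, W=3) weight 1/66
  (X=3, Z=3, Y=3, W=2) weight 1/96
  … 8 more
Group by Z:
  weight(Z=2) = 1/24
  weight(Z=3) = 43/264
Total weight = 1/24 + 43/264 = 9/44
P(Z=2 | obs) = 1/24 / 9/44 = 11/54
P(Z=3 | obs) = 43/264 / 9/44 = 43/54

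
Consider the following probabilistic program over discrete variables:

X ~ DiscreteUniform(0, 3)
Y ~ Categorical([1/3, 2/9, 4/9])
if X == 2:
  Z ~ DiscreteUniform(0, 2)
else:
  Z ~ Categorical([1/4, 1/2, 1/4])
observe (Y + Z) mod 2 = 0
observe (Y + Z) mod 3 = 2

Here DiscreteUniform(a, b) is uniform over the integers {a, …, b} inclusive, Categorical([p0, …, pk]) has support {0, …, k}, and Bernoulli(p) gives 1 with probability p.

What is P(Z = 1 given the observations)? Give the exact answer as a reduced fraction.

Enumerate traces; 12 have nonzero weight after conditioning:
  (X=0, Y=0, Z=2) weight 1/48
  (X=0, Y=1, Z=1) weight 1/36
  (X=0, Y=2, Z=0) weight 1/36
  (X=1, Y=0, Z=2) weight 1/48
  (X=1, Y=1, Z=1) weight 1/36
  (X=1, Y=2, Z=0) weight 1/36
  (X=2, Y=0, Z=2) weight 1/36
  (X=2, Y=1, Z=1) weight 1/54
  … 4 more
Group by Z:
  weight(Z=0) = 13/108
  weight(Z=1) = 11/108
  weight(Z=2) = 13/144
Total weight = 13/108 + 11/108 + 13/144 = 5/16
P(Z=0 | obs) = 13/108 / 5/16 = 52/135
P(Z=1 | obs) = 11/108 / 5/16 = 44/135
P(Z=2 | obs) = 13/144 / 5/16 = 13/45

P(Z = 1 | obs) = 44/135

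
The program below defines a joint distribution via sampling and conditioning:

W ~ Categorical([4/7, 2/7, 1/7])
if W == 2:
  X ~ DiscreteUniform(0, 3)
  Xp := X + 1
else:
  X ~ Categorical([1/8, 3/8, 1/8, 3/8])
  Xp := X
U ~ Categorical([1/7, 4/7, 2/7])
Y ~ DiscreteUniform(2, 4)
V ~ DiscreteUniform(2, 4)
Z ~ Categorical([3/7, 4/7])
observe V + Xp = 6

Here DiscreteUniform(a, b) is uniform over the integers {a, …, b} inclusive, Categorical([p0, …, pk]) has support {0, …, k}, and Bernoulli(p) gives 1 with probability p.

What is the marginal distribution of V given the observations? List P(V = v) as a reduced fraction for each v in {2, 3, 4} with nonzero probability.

Enumerate traces; 126 have nonzero weight after conditioning:
  (W=0, X=2, U=0, Y=2, V=4, Z=0) weight 1/2058
  (W=0, X=2, U=0, Y=2, V=4, Z=1) weight 2/3087
  (W=0, X=2, U=0, Y=3, V=4, Z=0) weight 1/2058
  (W=0, X=2, U=0, Y=3, V=4, Z=1) weight 2/3087
  (W=0, X=2, U=0, Y=4, V=4, Z=0) weight 1/2058
  (W=0, X=2, U=0, Y=4, V=4, Z=1) weight 2/3087
  (W=0, X=2, U=1, Y=2, V=4, Z=0) weight 2/1029
  (W=0, X=2, U=1, Y=2, V=4, Z=1) weight 8/3087
  (W=0, X=3, U=0, Y=2, V=3, Z=0) weight 1/686
  (W=2, X=3, U=0, Y=2, V=2, Z=0) weight 1/4116
  … 116 more
Group by V:
  weight(V=2) = 1/84
  weight(V=3) = 5/42
  weight(V=4) = 1/21
Total weight = 1/84 + 5/42 + 1/21 = 5/28
P(V=2 | obs) = 1/84 / 5/28 = 1/15
P(V=3 | obs) = 5/42 / 5/28 = 2/3
P(V=4 | obs) = 1/21 / 5/28 = 4/15

P(V=2) = 1/15, P(V=3) = 2/3, P(V=4) = 4/15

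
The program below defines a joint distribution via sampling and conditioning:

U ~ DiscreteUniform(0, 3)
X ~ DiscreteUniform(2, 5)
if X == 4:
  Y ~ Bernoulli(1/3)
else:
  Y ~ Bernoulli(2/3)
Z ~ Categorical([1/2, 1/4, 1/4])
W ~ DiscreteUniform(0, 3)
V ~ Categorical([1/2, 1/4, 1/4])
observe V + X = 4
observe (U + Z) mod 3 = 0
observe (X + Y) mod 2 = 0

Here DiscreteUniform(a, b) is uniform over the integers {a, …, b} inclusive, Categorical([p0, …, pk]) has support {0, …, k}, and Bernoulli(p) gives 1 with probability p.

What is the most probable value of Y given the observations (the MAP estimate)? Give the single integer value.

Enumerate traces; 48 have nonzero weight after conditioning:
  (U=0, X=2, Y=0, Z=0, W=0, V=2) weight 1/1536
  (U=0, X=2, Y=0, Z=0, W=1, V=2) weight 1/1536
  (U=0, X=2, Y=0, Z=0, W=2, V=2) weight 1/1536
  (U=0, X=2, Y=0, Z=0, W=3, V=2) weight 1/1536
  (U=0, X=3, Y=1, Z=0, W=0, V=1) weight 1/768
  (U=0, X=3, Y=1, Z=0, W=1, V=1) weight 1/768
  (U=0, X=3, Y=1, Z=0, W=2, V=1) weight 1/768
  (U=0, X=3, Y=1, Z=0, W=3, V=1) weight 1/768
  … 40 more
Group by Y:
  weight(Y=0) = 5/128
  weight(Y=1) = 1/64
Total weight = 5/128 + 1/64 = 7/128
P(Y=0 | obs) = 5/128 / 7/128 = 5/7
P(Y=1 | obs) = 1/64 / 7/128 = 2/7
argmax = 0

argmax_v P(Y = v | obs) = 0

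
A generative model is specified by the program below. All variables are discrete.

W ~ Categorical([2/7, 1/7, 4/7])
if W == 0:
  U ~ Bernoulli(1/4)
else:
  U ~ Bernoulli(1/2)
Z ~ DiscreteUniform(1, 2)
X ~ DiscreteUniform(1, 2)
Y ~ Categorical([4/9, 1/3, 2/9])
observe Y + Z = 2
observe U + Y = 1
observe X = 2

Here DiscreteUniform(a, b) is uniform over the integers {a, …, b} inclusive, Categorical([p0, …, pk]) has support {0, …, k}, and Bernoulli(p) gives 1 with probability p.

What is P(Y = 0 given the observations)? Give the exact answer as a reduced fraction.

P(Y = 0 | obs) = 1/2

Enumerate traces; 6 have nonzero weight after conditioning:
  (W=0, U=0, Z=1, X=2, Y=1) weight 1/56
  (W=0, U=1, Z=2, X=2, Y=0) weight 1/126
  (W=1, U=0, Z=1, X=2, Y=1) weight 1/168
  (W=1, U=1, Z=2, X=2, Y=0) weight 1/126
  (W=2, U=0, Z=1, X=2, Y=1) weight 1/42
  (W=2, U=1, Z=2, X=2, Y=0) weight 2/63
Group by Y:
  weight(Y=0) = 1/21
  weight(Y=1) = 1/21
Total weight = 1/21 + 1/21 = 2/21
P(Y=0 | obs) = 1/21 / 2/21 = 1/2
P(Y=1 | obs) = 1/21 / 2/21 = 1/2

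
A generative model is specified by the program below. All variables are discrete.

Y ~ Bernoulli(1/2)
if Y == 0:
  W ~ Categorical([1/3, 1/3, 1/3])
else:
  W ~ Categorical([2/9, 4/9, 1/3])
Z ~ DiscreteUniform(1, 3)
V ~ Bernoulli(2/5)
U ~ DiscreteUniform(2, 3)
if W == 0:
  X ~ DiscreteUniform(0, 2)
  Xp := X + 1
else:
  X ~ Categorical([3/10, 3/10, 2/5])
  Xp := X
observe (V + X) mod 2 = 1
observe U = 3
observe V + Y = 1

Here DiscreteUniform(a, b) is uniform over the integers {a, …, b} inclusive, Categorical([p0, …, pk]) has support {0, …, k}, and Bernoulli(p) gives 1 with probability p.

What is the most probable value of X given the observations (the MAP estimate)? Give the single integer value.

argmax_v P(X = v | obs) = 1

Enumerate traces; 27 have nonzero weight after conditioning:
  (Y=0, W=0, Z=1, V=1, U=3, X=0) weight 1/270
  (Y=0, W=0, Z=1, V=1, U=3, X=2) weight 1/270
  (Y=0, W=0, Z=2, V=1, U=3, X=0) weight 1/270
  (Y=0, W=0, Z=2, V=1, U=3, X=2) weight 1/270
  (Y=0, W=0, Z=3, V=1, U=3, X=0) weight 1/270
  (Y=0, W=0, Z=3, V=1, U=3, X=2) weight 1/270
  (Y=0, W=1, Z=1, V=1, U=3, X=0) weight 1/300
  (Y=0, W=1, Z=1, V=1, U=3, X=2) weight 1/225
  (Y=1, W=0, Z=1, V=0, U=3, X=1) weight 1/270
  … 18 more
Group by X:
  weight(X=0) = 7/225
  weight(X=1) = 83/1800
  weight(X=2) = 17/450
Total weight = 7/225 + 83/1800 + 17/450 = 23/200
P(X=0 | obs) = 7/225 / 23/200 = 56/207
P(X=1 | obs) = 83/1800 / 23/200 = 83/207
P(X=2 | obs) = 17/450 / 23/200 = 68/207
argmax = 1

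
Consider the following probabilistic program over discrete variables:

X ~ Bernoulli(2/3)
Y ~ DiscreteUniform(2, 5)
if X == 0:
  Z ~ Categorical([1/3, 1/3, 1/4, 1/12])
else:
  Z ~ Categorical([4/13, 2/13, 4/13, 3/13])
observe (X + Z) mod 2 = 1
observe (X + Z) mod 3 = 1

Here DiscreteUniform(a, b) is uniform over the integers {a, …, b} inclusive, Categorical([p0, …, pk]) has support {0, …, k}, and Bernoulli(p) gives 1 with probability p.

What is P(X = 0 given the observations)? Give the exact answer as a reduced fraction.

Enumerate traces; 8 have nonzero weight after conditioning:
  (X=0, Y=2, Z=1) weight 1/36
  (X=0, Y=3, Z=1) weight 1/36
  (X=0, Y=4, Z=1) weight 1/36
  (X=0, Y=5, Z=1) weight 1/36
  (X=1, Y=2, Z=0) weight 2/39
  (X=1, Y=3, Z=0) weight 2/39
  (X=1, Y=4, Z=0) weight 2/39
  (X=1, Y=5, Z=0) weight 2/39
Group by X:
  weight(X=0) = 1/9
  weight(X=1) = 8/39
Total weight = 1/9 + 8/39 = 37/117
P(X=0 | obs) = 1/9 / 37/117 = 13/37
P(X=1 | obs) = 8/39 / 37/117 = 24/37

P(X = 0 | obs) = 13/37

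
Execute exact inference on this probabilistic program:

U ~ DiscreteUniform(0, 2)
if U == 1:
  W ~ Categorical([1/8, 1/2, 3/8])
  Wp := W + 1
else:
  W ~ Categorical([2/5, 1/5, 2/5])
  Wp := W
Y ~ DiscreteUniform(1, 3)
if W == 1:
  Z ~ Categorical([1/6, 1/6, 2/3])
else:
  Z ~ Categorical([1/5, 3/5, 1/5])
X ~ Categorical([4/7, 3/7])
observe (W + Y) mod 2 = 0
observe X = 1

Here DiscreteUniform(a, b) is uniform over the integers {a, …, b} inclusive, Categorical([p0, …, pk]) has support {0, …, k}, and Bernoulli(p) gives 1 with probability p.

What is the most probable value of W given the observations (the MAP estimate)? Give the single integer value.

Enumerate traces; 36 have nonzero weight after conditioning:
  (U=0, W=0, Y=2, Z=0, X=1) weight 2/525
  (U=0, W=0, Y=2, Z=1, X=1) weight 2/175
  (U=0, W=0, Y=2, Z=2, X=1) weight 2/525
  (U=0, W=1, Y=1, Z=0, X=1) weight 1/630
  (U=0, W=1, Y=1, Z=1, X=1) weight 1/630
  (U=0, W=1, Y=1, Z=2, X=1) weight 2/315
  (U=0, W=1, Y=3, Z=0, X=1) weight 1/630
  (U=0, W=1, Y=3, Z=1, X=1) weight 1/630
  (U=0, W=2, Y=2, Z=0, X=1) weight 2/525
  … 27 more
Group by W:
  weight(W=0) = 37/840
  weight(W=1) = 3/35
  weight(W=2) = 47/840
Total weight = 37/840 + 3/35 + 47/840 = 13/70
P(W=0 | obs) = 37/840 / 13/70 = 37/156
P(W=1 | obs) = 3/35 / 13/70 = 6/13
P(W=2 | obs) = 47/840 / 13/70 = 47/156
argmax = 1

argmax_v P(W = v | obs) = 1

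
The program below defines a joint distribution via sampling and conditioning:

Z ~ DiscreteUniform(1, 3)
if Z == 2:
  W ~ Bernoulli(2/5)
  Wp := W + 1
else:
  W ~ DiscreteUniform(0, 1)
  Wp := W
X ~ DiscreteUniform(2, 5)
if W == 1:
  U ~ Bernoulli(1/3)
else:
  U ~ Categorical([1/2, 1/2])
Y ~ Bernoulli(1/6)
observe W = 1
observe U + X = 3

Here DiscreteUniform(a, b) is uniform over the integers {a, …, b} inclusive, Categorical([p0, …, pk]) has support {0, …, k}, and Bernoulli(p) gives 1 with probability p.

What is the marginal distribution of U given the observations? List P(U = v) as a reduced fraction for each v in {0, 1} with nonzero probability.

Enumerate traces; 12 have nonzero weight after conditioning:
  (Z=1, W=1, X=2, U=1, Y=0) weight 5/432
  (Z=1, W=1, X=2, U=1, Y=1) weight 1/432
  (Z=1, W=1, X=3, U=0, Y=0) weight 5/216
  (Z=1, W=1, X=3, U=0, Y=1) weight 1/216
  (Z=2, W=1, X=2, U=1, Y=0) weight 1/108
  (Z=2, W=1, X=2, U=1, Y=1) weight 1/540
  (Z=2, W=1, X=3, U=0, Y=0) weight 1/54
  (Z=2, W=1, X=3, U=0, Y=1) weight 1/270
  … 4 more
Group by U:
  weight(U=0) = 7/90
  weight(U=1) = 7/180
Total weight = 7/90 + 7/180 = 7/60
P(U=0 | obs) = 7/90 / 7/60 = 2/3
P(U=1 | obs) = 7/180 / 7/60 = 1/3

P(U=0) = 2/3, P(U=1) = 1/3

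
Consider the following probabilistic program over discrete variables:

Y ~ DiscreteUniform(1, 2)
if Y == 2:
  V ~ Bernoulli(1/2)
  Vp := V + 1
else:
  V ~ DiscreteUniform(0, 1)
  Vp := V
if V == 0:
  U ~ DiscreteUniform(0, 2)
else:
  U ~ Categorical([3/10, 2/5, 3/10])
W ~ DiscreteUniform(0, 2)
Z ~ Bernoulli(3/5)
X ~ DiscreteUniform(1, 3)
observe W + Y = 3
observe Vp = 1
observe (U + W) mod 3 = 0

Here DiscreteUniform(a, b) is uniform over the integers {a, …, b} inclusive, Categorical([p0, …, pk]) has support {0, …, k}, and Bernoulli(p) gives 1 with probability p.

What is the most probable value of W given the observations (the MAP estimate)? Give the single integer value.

Enumerate traces; 12 have nonzero weight after conditioning:
  (Y=1, V=1, U=1, W=2, Z=0, X=1) weight 1/225
  (Y=1, V=1, U=1, W=2, Z=0, X=2) weight 1/225
  (Y=1, V=1, U=1, W=2, Z=0, X=3) weight 1/225
  (Y=1, V=1, U=1, W=2, Z=1, X=1) weight 1/150
  (Y=1, V=1, U=1, W=2, Z=1, X=2) weight 1/150
  (Y=1, V=1, U=1, W=2, Z=1, X=3) weight 1/150
  (Y=2, V=0, U=2, W=1, Z=0, X=1) weight 1/270
  (Y=2, V=0, U=2, W=1, Z=0, X=2) weight 1/270
  … 4 more
Group by W:
  weight(W=1) = 1/36
  weight(W=2) = 1/30
Total weight = 1/36 + 1/30 = 11/180
P(W=1 | obs) = 1/36 / 11/180 = 5/11
P(W=2 | obs) = 1/30 / 11/180 = 6/11
argmax = 2

argmax_v P(W = v | obs) = 2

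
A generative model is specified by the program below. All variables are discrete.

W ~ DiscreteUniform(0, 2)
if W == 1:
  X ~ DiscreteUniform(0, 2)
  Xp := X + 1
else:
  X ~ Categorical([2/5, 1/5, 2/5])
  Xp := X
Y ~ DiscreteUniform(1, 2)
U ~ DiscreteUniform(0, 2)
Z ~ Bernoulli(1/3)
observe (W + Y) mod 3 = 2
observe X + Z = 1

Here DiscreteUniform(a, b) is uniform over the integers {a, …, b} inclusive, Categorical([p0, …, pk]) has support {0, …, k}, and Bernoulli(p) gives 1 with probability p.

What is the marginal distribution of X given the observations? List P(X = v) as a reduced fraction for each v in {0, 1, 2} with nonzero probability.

Enumerate traces; 12 have nonzero weight after conditioning:
  (W=0, X=0, Y=2, U=0, Z=1) weight 1/135
  (W=0, X=0, Y=2, U=1, Z=1) weight 1/135
  (W=0, X=0, Y=2, U=2, Z=1) weight 1/135
  (W=0, X=1, Y=2, U=0, Z=0) weight 1/135
  (W=0, X=1, Y=2, U=1, Z=0) weight 1/135
  (W=0, X=1, Y=2, U=2, Z=0) weight 1/135
  (W=1, X=0, Y=1, U=0, Z=1) weight 1/162
  (W=1, X=0, Y=1, U=1, Z=1) weight 1/162
  … 4 more
Group by X:
  weight(X=0) = 11/270
  weight(X=1) = 8/135
Total weight = 11/270 + 8/135 = 1/10
P(X=0 | obs) = 11/270 / 1/10 = 11/27
P(X=1 | obs) = 8/135 / 1/10 = 16/27

P(X=0) = 11/27, P(X=1) = 16/27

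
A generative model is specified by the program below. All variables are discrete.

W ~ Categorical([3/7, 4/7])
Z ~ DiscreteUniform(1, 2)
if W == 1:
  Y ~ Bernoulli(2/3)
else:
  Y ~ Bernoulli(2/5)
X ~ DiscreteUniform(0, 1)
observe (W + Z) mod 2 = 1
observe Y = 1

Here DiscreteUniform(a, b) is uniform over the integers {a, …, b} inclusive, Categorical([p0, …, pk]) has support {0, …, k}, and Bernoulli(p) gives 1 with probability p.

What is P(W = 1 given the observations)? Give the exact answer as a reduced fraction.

P(W = 1 | obs) = 20/29

Enumerate traces; 4 have nonzero weight after conditioning:
  (W=0, Z=1, Y=1, X=0) weight 3/70
  (W=0, Z=1, Y=1, X=1) weight 3/70
  (W=1, Z=2, Y=1, X=0) weight 2/21
  (W=1, Z=2, Y=1, X=1) weight 2/21
Group by W:
  weight(W=0) = 3/35
  weight(W=1) = 4/21
Total weight = 3/35 + 4/21 = 29/105
P(W=0 | obs) = 3/35 / 29/105 = 9/29
P(W=1 | obs) = 4/21 / 29/105 = 20/29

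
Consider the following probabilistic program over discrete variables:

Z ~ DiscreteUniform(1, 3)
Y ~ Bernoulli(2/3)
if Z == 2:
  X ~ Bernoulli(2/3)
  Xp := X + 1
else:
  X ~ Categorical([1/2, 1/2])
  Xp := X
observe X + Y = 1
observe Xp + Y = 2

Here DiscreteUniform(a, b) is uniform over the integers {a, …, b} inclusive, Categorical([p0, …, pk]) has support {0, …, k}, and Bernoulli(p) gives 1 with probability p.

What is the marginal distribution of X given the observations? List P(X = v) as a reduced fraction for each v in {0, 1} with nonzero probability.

P(X=0) = 1/2, P(X=1) = 1/2

Enumerate traces; 2 have nonzero weight after conditioning:
  (Z=2, Y=0, X=1) weight 2/27
  (Z=2, Y=1, X=0) weight 2/27
Group by X:
  weight(X=0) = 2/27
  weight(X=1) = 2/27
Total weight = 2/27 + 2/27 = 4/27
P(X=0 | obs) = 2/27 / 4/27 = 1/2
P(X=1 | obs) = 2/27 / 4/27 = 1/2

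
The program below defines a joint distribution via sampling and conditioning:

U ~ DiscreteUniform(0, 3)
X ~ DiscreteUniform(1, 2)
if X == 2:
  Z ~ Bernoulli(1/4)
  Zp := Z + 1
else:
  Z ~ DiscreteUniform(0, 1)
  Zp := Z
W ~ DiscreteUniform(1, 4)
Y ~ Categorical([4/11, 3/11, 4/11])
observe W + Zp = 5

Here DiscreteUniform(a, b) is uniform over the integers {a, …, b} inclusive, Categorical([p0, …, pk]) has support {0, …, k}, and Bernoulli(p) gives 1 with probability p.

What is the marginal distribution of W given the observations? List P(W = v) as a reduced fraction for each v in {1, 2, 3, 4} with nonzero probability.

Enumerate traces; 36 have nonzero weight after conditioning:
  (U=0, X=1, Z=1, W=4, Y=0) weight 1/176
  (U=0, X=1, Z=1, W=4, Y=1) weight 3/704
  (U=0, X=1, Z=1, W=4, Y=2) weight 1/176
  (U=0, X=2, Z=0, W=4, Y=0) weight 3/352
  (U=0, X=2, Z=0, W=4, Y=1) weight 9/1408
  (U=0, X=2, Z=0, W=4, Y=2) weight 3/352
  (U=0, X=2, Z=1, W=3, Y=0) weight 1/352
  (U=0, X=2, Z=1, W=3, Y=1) weight 3/1408
  … 28 more
Group by W:
  weight(W=3) = 1/32
  weight(W=4) = 5/32
Total weight = 1/32 + 5/32 = 3/16
P(W=3 | obs) = 1/32 / 3/16 = 1/6
P(W=4 | obs) = 5/32 / 3/16 = 5/6

P(W=3) = 1/6, P(W=4) = 5/6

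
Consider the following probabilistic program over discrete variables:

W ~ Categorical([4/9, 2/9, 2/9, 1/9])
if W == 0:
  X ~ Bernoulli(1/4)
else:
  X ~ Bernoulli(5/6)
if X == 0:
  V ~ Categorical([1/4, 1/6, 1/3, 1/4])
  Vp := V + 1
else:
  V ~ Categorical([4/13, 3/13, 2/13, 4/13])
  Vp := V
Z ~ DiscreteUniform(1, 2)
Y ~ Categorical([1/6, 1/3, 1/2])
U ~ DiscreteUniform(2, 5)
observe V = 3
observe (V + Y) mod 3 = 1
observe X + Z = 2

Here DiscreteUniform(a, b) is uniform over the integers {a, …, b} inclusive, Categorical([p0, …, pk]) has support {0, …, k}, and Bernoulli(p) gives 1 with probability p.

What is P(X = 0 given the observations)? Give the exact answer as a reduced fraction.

P(X = 0 | obs) = 299/795

Enumerate traces; 32 have nonzero weight after conditioning:
  (W=0, X=0, V=3, Z=2, Y=1, U=2) weight 1/288
  (W=0, X=0, V=3, Z=2, Y=1, U=3) weight 1/288
  (W=0, X=0, V=3, Z=2, Y=1, U=4) weight 1/288
  (W=0, X=0, V=3, Z=2, Y=1, U=5) weight 1/288
  (W=0, X=1, V=3, Z=1, Y=1, U=2) weight 1/702
  (W=0, X=1, V=3, Z=1, Y=1, U=3) weight 1/702
  (W=0, X=1, V=3, Z=1, Y=1, U=4) weight 1/702
  (W=0, X=1, V=3, Z=1, Y=1, U=5) weight 1/702
  … 24 more
Group by X:
  weight(X=0) = 23/1296
  weight(X=1) = 31/1053
Total weight = 23/1296 + 31/1053 = 265/5616
P(X=0 | obs) = 23/1296 / 265/5616 = 299/795
P(X=1 | obs) = 31/1053 / 265/5616 = 496/795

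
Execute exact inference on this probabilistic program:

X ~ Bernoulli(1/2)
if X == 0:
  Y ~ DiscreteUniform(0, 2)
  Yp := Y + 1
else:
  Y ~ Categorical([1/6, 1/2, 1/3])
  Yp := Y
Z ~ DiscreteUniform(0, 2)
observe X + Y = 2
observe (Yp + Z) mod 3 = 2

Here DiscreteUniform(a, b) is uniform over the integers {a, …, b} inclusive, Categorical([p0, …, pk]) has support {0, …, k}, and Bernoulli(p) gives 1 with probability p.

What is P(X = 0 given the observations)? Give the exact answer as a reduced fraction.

Enumerate traces; 2 have nonzero weight after conditioning:
  (X=0, Y=2, Z=2) weight 1/18
  (X=1, Y=1, Z=1) weight 1/12
Group by X:
  weight(X=0) = 1/18
  weight(X=1) = 1/12
Total weight = 1/18 + 1/12 = 5/36
P(X=0 | obs) = 1/18 / 5/36 = 2/5
P(X=1 | obs) = 1/12 / 5/36 = 3/5

P(X = 0 | obs) = 2/5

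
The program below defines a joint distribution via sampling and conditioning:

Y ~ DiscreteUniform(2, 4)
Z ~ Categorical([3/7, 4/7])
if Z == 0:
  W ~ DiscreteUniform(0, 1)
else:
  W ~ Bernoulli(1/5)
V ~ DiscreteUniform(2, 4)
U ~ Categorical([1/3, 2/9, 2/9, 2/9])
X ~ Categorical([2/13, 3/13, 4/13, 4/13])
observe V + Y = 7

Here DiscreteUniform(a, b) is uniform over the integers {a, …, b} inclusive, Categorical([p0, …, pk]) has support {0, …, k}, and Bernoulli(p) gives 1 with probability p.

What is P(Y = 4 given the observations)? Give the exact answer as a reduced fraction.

P(Y = 4 | obs) = 1/2

Enumerate traces; 128 have nonzero weight after conditioning:
  (Y=3, Z=0, W=0, V=4, U=0, X=0) weight 1/819
  (Y=3, Z=0, W=0, V=4, U=0, X=1) weight 1/546
  (Y=3, Z=0, W=0, V=4, U=0, X=2) weight 2/819
  (Y=3, Z=0, W=0, V=4, U=0, X=3) weight 2/819
  (Y=3, Z=0, W=0, V=4, U=1, X=0) weight 2/2457
  (Y=3, Z=0, W=0, V=4, U=1, X=1) weight 1/819
  (Y=3, Z=0, W=0, V=4, U=1, X=2) weight 4/2457
  (Y=3, Z=0, W=0, V=4, U=1, X=3) weight 4/2457
  (Y=4, Z=0, W=0, V=3, U=0, X=0) weight 1/819
  … 119 more
Group by Y:
  weight(Y=3) = 1/9
  weight(Y=4) = 1/9
Total weight = 1/9 + 1/9 = 2/9
P(Y=3 | obs) = 1/9 / 2/9 = 1/2
P(Y=4 | obs) = 1/9 / 2/9 = 1/2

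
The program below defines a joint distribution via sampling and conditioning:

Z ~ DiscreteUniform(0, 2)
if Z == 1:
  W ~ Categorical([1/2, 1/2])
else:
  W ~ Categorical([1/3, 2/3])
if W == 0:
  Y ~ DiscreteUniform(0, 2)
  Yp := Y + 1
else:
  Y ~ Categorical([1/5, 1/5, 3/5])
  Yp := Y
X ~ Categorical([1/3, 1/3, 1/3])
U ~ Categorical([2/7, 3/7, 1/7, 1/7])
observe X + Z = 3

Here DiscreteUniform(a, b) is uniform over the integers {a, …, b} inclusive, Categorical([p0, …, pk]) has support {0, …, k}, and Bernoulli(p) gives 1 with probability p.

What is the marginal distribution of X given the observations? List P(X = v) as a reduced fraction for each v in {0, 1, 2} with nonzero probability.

P(X=1) = 1/2, P(X=2) = 1/2

Enumerate traces; 48 have nonzero weight after conditioning:
  (Z=1, W=0, Y=0, X=2, U=0) weight 1/189
  (Z=1, W=0, Y=0, X=2, U=1) weight 1/126
  (Z=1, W=0, Y=0, X=2, U=2) weight 1/378
  (Z=1, W=0, Y=0, X=2, U=3) weight 1/378
  (Z=1, W=0, Y=1, X=2, U=0) weight 1/189
  (Z=1, W=0, Y=1, X=2, U=1) weight 1/126
  (Z=1, W=0, Y=1, X=2, U=2) weight 1/378
  (Z=1, W=0, Y=1, X=2, U=3) weight 1/378
  (Z=2, W=0, Y=0, X=1, U=0) weight 2/567
  … 39 more
Group by X:
  weight(X=1) = 1/9
  weight(X=2) = 1/9
Total weight = 1/9 + 1/9 = 2/9
P(X=1 | obs) = 1/9 / 2/9 = 1/2
P(X=2 | obs) = 1/9 / 2/9 = 1/2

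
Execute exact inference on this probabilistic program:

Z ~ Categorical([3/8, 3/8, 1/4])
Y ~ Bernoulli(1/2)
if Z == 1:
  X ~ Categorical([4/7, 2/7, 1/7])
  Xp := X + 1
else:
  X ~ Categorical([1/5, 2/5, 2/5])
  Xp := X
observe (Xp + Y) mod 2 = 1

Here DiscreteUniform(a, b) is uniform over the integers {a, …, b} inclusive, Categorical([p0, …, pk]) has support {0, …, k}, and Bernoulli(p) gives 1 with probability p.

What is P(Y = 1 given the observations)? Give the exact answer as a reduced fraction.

P(Y = 1 | obs) = 27/56

Enumerate traces; 9 have nonzero weight after conditioning:
  (Z=0, Y=0, X=1) weight 3/40
  (Z=0, Y=1, X=0) weight 3/80
  (Z=0, Y=1, X=2) weight 3/40
  (Z=1, Y=0, X=0) weight 3/28
  (Z=1, Y=0, X=2) weight 3/112
  (Z=1, Y=1, X=1) weight 3/56
  (Z=2, Y=0, X=1) weight 1/20
  (Z=2, Y=1, X=0) weight 1/40
  … 1 more
Group by Y:
  weight(Y=0) = 29/112
  weight(Y=1) = 27/112
Total weight = 29/112 + 27/112 = 1/2
P(Y=0 | obs) = 29/112 / 1/2 = 29/56
P(Y=1 | obs) = 27/112 / 1/2 = 27/56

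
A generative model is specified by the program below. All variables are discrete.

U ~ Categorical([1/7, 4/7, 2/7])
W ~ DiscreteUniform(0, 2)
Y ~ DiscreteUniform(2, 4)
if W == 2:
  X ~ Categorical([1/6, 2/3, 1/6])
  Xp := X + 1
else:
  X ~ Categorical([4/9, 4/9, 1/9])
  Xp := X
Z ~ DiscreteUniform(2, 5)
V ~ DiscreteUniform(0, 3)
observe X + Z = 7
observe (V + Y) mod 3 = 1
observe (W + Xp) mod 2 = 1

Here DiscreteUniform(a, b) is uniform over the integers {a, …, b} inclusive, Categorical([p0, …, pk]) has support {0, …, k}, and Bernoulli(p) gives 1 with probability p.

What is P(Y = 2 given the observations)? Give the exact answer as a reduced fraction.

P(Y = 2 | obs) = 1/4

Enumerate traces; 24 have nonzero weight after conditioning:
  (U=0, W=1, Y=2, X=2, Z=5, V=2) weight 1/9072
  (U=0, W=1, Y=3, X=2, Z=5, V=1) weight 1/9072
  (U=0, W=1, Y=4, X=2, Z=5, V=0) weight 1/9072
  (U=0, W=1, Y=4, X=2, Z=5, V=3) weight 1/9072
  (U=0, W=2, Y=2, X=2, Z=5, V=2) weight 1/6048
  (U=0, W=2, Y=3, X=2, Z=5, V=1) weight 1/6048
  (U=0, W=2, Y=4, X=2, Z=5, V=0) weight 1/6048
  (U=0, W=2, Y=4, X=2, Z=5, V=3) weight 1/6048
  … 16 more
Group by Y:
  weight(Y=2) = 5/2592
  weight(Y=3) = 5/2592
  weight(Y=4) = 5/1296
Total weight = 5/2592 + 5/2592 + 5/1296 = 5/648
P(Y=2 | obs) = 5/2592 / 5/648 = 1/4
P(Y=3 | obs) = 5/2592 / 5/648 = 1/4
P(Y=4 | obs) = 5/1296 / 5/648 = 1/2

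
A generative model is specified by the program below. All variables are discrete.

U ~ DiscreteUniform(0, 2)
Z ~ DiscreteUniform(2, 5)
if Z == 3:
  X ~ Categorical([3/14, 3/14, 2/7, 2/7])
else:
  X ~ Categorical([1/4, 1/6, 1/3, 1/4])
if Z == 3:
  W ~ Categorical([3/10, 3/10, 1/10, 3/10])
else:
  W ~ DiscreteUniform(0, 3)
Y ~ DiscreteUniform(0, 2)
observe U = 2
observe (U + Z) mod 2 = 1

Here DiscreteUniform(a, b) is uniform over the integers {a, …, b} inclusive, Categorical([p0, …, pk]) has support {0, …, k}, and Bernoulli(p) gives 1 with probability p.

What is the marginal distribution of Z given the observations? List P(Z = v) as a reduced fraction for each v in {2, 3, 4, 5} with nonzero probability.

Enumerate traces; 96 have nonzero weight after conditioning:
  (U=2, Z=3, X=0, W=0, Y=0) weight 1/560
  (U=2, Z=3, X=0, W=0, Y=1) weight 1/560
  (U=2, Z=3, X=0, W=0, Y=2) weight 1/560
  (U=2, Z=3, X=0, W=1, Y=0) weight 1/560
  (U=2, Z=3, X=0, W=1, Y=1) weight 1/560
  (U=2, Z=3, X=0, W=1, Y=2) weight 1/560
  (U=2, Z=3, X=0, W=2, Y=0) weight 1/1680
  (U=2, Z=3, X=0, W=2, Y=1) weight 1/1680
  (U=2, Z=5, X=0, W=0, Y=0) weight 1/576
  … 87 more
Group by Z:
  weight(Z=3) = 1/12
  weight(Z=5) = 1/12
Total weight = 1/12 + 1/12 = 1/6
P(Z=3 | obs) = 1/12 / 1/6 = 1/2
P(Z=5 | obs) = 1/12 / 1/6 = 1/2

P(Z=3) = 1/2, P(Z=5) = 1/2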